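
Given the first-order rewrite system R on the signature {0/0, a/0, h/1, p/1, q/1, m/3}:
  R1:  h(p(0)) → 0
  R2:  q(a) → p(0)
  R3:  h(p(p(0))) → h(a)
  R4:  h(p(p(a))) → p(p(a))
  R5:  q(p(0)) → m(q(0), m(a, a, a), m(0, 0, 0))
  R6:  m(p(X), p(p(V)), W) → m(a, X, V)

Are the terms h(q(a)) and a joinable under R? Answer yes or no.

no — NF(t₁) = 0, NF(t₂) = a

Reduce t₁ = h(q(a)):
1. h(q(a))  →  h(p(0))   [R2 at 1]
2. h(p(0))  →  0   [R1 at ε]

Reduce t₂ = a:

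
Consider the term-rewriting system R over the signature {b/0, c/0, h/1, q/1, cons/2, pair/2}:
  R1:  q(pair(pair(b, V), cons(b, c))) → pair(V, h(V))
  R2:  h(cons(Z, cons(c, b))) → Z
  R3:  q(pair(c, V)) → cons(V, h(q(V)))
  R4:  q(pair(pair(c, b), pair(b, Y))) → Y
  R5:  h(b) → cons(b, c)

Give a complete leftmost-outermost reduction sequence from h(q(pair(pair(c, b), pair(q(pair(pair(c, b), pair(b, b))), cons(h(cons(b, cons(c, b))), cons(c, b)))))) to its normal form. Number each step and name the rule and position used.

b

1. h(q(pair(pair(c, b), pair(q(pair(pair(c, b), pair(b, b))), cons(h(cons(b, cons(c, b))), cons(c, b))))))  →  h(q(pair(pair(c, b), pair(b, cons(h(cons(b, cons(c, b))), cons(c, b))))))   [R4 at 1.1.2.1]
2. h(q(pair(pair(c, b), pair(b, cons(h(cons(b, cons(c, b))), cons(c, b))))))  →  h(cons(h(cons(b, cons(c, b))), cons(c, b)))   [R4 at 1]
3. h(cons(h(cons(b, cons(c, b))), cons(c, b)))  →  h(cons(b, cons(c, b)))   [R2 at ε]
4. h(cons(b, cons(c, b)))  →  b   [R2 at ε]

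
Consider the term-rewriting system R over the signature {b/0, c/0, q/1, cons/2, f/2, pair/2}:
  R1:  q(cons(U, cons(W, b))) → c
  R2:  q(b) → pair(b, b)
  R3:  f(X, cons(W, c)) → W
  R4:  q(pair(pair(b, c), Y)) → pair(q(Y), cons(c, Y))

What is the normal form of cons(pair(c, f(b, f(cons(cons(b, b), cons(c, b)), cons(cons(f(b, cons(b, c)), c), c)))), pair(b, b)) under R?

cons(pair(c, b), pair(b, b))

1. cons(pair(c, f(b, f(cons(cons(b, b), cons(c, b)), cons(cons(f(b, cons(b, c)), c), c)))), pair(b, b))  →  cons(pair(c, f(b, cons(f(b, cons(b, c)), c))), pair(b, b))   [R3 at 1.2.2]
2. cons(pair(c, f(b, cons(f(b, cons(b, c)), c))), pair(b, b))  →  cons(pair(c, f(b, cons(b, c))), pair(b, b))   [R3 at 1.2]
3. cons(pair(c, f(b, cons(b, c))), pair(b, b))  →  cons(pair(c, b), pair(b, b))   [R3 at 1.2]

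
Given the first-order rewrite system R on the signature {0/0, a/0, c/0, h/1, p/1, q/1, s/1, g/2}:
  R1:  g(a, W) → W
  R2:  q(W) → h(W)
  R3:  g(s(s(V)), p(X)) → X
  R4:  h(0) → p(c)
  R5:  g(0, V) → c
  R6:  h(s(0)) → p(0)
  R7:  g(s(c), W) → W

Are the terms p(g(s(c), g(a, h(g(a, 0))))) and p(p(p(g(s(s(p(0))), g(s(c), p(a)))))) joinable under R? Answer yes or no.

Reduce t₁ = p(g(s(c), g(a, h(g(a, 0))))):
1. p(g(s(c), g(a, h(g(a, 0)))))  →  p(g(a, h(g(a, 0))))   [R7 at 1]
2. p(g(a, h(g(a, 0))))  →  p(h(g(a, 0)))   [R1 at 1]
3. p(h(g(a, 0)))  →  p(h(0))   [R1 at 1.1]
4. p(h(0))  →  p(p(c))   [R4 at 1]

Reduce t₂ = p(p(p(g(s(s(p(0))), g(s(c), p(a)))))):
1. p(p(p(g(s(s(p(0))), g(s(c), p(a))))))  →  p(p(p(g(s(s(p(0))), p(a)))))   [R7 at 1.1.1.2]
2. p(p(p(g(s(s(p(0))), p(a)))))  →  p(p(p(a)))   [R3 at 1.1.1]

no — NF(t₁) = p(p(c)), NF(t₂) = p(p(p(a)))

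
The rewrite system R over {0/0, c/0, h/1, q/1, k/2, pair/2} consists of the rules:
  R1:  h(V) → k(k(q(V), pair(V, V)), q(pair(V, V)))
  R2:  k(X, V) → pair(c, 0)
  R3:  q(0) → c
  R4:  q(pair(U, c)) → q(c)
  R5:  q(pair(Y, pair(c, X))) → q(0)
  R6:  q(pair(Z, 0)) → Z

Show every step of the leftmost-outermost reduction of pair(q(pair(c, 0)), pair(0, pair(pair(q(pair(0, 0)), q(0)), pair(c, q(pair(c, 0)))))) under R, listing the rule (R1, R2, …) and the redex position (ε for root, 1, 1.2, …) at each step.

pair(c, pair(0, pair(pair(0, c), pair(c, c))))

1. pair(q(pair(c, 0)), pair(0, pair(pair(q(pair(0, 0)), q(0)), pair(c, q(pair(c, 0))))))  →  pair(c, pair(0, pair(pair(q(pair(0, 0)), q(0)), pair(c, q(pair(c, 0))))))   [R6 at 1]
2. pair(c, pair(0, pair(pair(q(pair(0, 0)), q(0)), pair(c, q(pair(c, 0))))))  →  pair(c, pair(0, pair(pair(0, q(0)), pair(c, q(pair(c, 0))))))   [R6 at 2.2.1.1]
3. pair(c, pair(0, pair(pair(0, q(0)), pair(c, q(pair(c, 0))))))  →  pair(c, pair(0, pair(pair(0, c), pair(c, q(pair(c, 0))))))   [R3 at 2.2.1.2]
4. pair(c, pair(0, pair(pair(0, c), pair(c, q(pair(c, 0))))))  →  pair(c, pair(0, pair(pair(0, c), pair(c, c))))   [R6 at 2.2.2.2]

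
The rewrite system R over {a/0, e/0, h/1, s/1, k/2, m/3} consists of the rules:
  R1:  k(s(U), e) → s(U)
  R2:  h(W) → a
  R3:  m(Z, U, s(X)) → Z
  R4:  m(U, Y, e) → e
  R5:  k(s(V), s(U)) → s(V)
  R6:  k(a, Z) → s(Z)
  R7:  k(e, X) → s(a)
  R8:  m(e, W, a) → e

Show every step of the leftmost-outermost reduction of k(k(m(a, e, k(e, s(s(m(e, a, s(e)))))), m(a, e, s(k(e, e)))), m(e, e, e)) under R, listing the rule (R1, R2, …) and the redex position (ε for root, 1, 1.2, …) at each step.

1. k(k(m(a, e, k(e, s(s(m(e, a, s(e)))))), m(a, e, s(k(e, e)))), m(e, e, e))  →  k(k(m(a, e, s(a)), m(a, e, s(k(e, e)))), m(e, e, e))   [R7 at 1.1.3]
2. k(k(m(a, e, s(a)), m(a, e, s(k(e, e)))), m(e, e, e))  →  k(k(a, m(a, e, s(k(e, e)))), m(e, e, e))   [R3 at 1.1]
3. k(k(a, m(a, e, s(k(e, e)))), m(e, e, e))  →  k(s(m(a, e, s(k(e, e)))), m(e, e, e))   [R6 at 1]
4. k(s(m(a, e, s(k(e, e)))), m(e, e, e))  →  k(s(a), m(e, e, e))   [R3 at 1.1]
5. k(s(a), m(e, e, e))  →  k(s(a), e)   [R4 at 2]
6. k(s(a), e)  →  s(a)   [R1 at ε]

s(a)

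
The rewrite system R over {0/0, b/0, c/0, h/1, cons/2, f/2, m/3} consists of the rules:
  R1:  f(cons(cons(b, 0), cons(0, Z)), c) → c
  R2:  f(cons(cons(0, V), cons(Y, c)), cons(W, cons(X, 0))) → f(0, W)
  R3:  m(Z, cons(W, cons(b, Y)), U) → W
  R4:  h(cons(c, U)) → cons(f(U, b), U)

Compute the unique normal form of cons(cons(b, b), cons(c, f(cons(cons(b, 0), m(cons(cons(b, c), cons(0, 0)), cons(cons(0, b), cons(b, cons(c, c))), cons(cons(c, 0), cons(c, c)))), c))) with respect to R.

1. cons(cons(b, b), cons(c, f(cons(cons(b, 0), m(cons(cons(b, c), cons(0, 0)), cons(cons(0, b), cons(b, cons(c, c))), cons(cons(c, 0), cons(c, c)))), c)))  →  cons(cons(b, b), cons(c, f(cons(cons(b, 0), cons(0, b)), c)))   [R3 at 2.2.1.2]
2. cons(cons(b, b), cons(c, f(cons(cons(b, 0), cons(0, b)), c)))  →  cons(cons(b, b), cons(c, c))   [R1 at 2.2]

cons(cons(b, b), cons(c, c))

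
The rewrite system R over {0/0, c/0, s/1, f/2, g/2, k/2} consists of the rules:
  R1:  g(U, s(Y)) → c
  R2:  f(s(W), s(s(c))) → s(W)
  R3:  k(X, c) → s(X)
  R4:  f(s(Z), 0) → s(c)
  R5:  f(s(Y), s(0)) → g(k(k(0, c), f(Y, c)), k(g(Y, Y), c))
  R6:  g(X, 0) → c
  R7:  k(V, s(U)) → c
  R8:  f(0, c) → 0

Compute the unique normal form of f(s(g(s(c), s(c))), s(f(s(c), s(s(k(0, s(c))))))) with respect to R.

1. f(s(g(s(c), s(c))), s(f(s(c), s(s(k(0, s(c)))))))  →  f(s(c), s(f(s(c), s(s(k(0, s(c)))))))   [R1 at 1.1]
2. f(s(c), s(f(s(c), s(s(k(0, s(c)))))))  →  f(s(c), s(f(s(c), s(s(c)))))   [R7 at 2.1.2.1.1]
3. f(s(c), s(f(s(c), s(s(c)))))  →  f(s(c), s(s(c)))   [R2 at 2.1]
4. f(s(c), s(s(c)))  →  s(c)   [R2 at ε]

s(c)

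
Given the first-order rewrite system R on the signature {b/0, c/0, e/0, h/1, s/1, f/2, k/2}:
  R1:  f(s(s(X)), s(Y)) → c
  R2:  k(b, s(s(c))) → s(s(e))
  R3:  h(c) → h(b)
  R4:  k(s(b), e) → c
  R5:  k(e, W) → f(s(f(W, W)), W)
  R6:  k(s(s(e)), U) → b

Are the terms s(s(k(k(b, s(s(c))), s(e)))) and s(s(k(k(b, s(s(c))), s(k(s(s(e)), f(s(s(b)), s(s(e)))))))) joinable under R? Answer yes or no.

yes — NF(t₁) = s(s(b)), NF(t₂) = s(s(b))

Reduce t₁ = s(s(k(k(b, s(s(c))), s(e)))):
1. s(s(k(k(b, s(s(c))), s(e))))  →  s(s(k(s(s(e)), s(e))))   [R2 at 1.1.1]
2. s(s(k(s(s(e)), s(e))))  →  s(s(b))   [R6 at 1.1]

Reduce t₂ = s(s(k(k(b, s(s(c))), s(k(s(s(e)), f(s(s(b)), s(s(e)))))))):
1. s(s(k(k(b, s(s(c))), s(k(s(s(e)), f(s(s(b)), s(s(e))))))))  →  s(s(k(s(s(e)), s(k(s(s(e)), f(s(s(b)), s(s(e))))))))   [R2 at 1.1.1]
2. s(s(k(s(s(e)), s(k(s(s(e)), f(s(s(b)), s(s(e))))))))  →  s(s(b))   [R6 at 1.1]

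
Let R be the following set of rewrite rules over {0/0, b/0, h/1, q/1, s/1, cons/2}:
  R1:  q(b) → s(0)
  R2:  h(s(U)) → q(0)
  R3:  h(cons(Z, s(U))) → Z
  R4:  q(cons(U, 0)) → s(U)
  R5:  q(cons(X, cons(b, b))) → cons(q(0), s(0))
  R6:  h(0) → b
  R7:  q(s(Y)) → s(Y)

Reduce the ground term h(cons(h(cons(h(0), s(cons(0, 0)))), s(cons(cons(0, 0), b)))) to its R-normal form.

1. h(cons(h(cons(h(0), s(cons(0, 0)))), s(cons(cons(0, 0), b))))  →  h(cons(h(0), s(cons(0, 0))))   [R3 at ε]
2. h(cons(h(0), s(cons(0, 0))))  →  h(0)   [R3 at ε]
3. h(0)  →  b   [R6 at ε]

b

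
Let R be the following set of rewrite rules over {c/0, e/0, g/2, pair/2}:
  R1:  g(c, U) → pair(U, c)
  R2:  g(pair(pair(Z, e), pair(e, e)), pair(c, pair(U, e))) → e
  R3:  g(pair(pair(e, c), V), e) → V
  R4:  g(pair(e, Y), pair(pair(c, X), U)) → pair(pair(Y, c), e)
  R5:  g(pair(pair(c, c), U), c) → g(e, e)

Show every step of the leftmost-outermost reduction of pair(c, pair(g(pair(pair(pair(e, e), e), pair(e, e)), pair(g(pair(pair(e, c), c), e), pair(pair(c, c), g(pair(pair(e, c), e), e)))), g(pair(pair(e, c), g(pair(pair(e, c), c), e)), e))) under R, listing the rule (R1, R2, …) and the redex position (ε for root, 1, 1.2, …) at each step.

1. pair(c, pair(g(pair(pair(pair(e, e), e), pair(e, e)), pair(g(pair(pair(e, c), c), e), pair(pair(c, c), g(pair(pair(e, c), e), e)))), g(pair(pair(e, c), g(pair(pair(e, c), c), e)), e)))  →  pair(c, pair(g(pair(pair(pair(e, e), e), pair(e, e)), pair(c, pair(pair(c, c), g(pair(pair(e, c), e), e)))), g(pair(pair(e, c), g(pair(pair(e, c), c), e)), e)))   [R3 at 2.1.2.1]
2. pair(c, pair(g(pair(pair(pair(e, e), e), pair(e, e)), pair(c, pair(pair(c, c), g(pair(pair(e, c), e), e)))), g(pair(pair(e, c), g(pair(pair(e, c), c), e)), e)))  →  pair(c, pair(g(pair(pair(pair(e, e), e), pair(e, e)), pair(c, pair(pair(c, c), e))), g(pair(pair(e, c), g(pair(pair(e, c), c), e)), e)))   [R3 at 2.1.2.2.2]
3. pair(c, pair(g(pair(pair(pair(e, e), e), pair(e, e)), pair(c, pair(pair(c, c), e))), g(pair(pair(e, c), g(pair(pair(e, c), c), e)), e)))  →  pair(c, pair(e, g(pair(pair(e, c), g(pair(pair(e, c), c), e)), e)))   [R2 at 2.1]
4. pair(c, pair(e, g(pair(pair(e, c), g(pair(pair(e, c), c), e)), e)))  →  pair(c, pair(e, g(pair(pair(e, c), c), e)))   [R3 at 2.2]
5. pair(c, pair(e, g(pair(pair(e, c), c), e)))  →  pair(c, pair(e, c))   [R3 at 2.2]

pair(c, pair(e, c))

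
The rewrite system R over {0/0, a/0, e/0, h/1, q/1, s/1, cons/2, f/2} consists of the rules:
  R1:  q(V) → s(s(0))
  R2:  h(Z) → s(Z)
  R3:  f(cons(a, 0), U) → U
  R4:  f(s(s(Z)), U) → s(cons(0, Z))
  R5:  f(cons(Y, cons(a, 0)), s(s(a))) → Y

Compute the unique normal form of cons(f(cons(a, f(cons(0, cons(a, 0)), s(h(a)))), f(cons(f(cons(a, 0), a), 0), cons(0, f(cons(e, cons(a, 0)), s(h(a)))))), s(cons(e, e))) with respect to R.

1. cons(f(cons(a, f(cons(0, cons(a, 0)), s(h(a)))), f(cons(f(cons(a, 0), a), 0), cons(0, f(cons(e, cons(a, 0)), s(h(a)))))), s(cons(e, e)))  →  cons(f(cons(a, f(cons(0, cons(a, 0)), s(s(a)))), f(cons(f(cons(a, 0), a), 0), cons(0, f(cons(e, cons(a, 0)), s(h(a)))))), s(cons(e, e)))   [R2 at 1.1.2.2.1]
2. cons(f(cons(a, f(cons(0, cons(a, 0)), s(s(a)))), f(cons(f(cons(a, 0), a), 0), cons(0, f(cons(e, cons(a, 0)), s(h(a)))))), s(cons(e, e)))  →  cons(f(cons(a, 0), f(cons(f(cons(a, 0), a), 0), cons(0, f(cons(e, cons(a, 0)), s(h(a)))))), s(cons(e, e)))   [R5 at 1.1.2]
3. cons(f(cons(a, 0), f(cons(f(cons(a, 0), a), 0), cons(0, f(cons(e, cons(a, 0)), s(h(a)))))), s(cons(e, e)))  →  cons(f(cons(f(cons(a, 0), a), 0), cons(0, f(cons(e, cons(a, 0)), s(h(a))))), s(cons(e, e)))   [R3 at 1]
4. cons(f(cons(f(cons(a, 0), a), 0), cons(0, f(cons(e, cons(a, 0)), s(h(a))))), s(cons(e, e)))  →  cons(f(cons(a, 0), cons(0, f(cons(e, cons(a, 0)), s(h(a))))), s(cons(e, e)))   [R3 at 1.1.1]
5. cons(f(cons(a, 0), cons(0, f(cons(e, cons(a, 0)), s(h(a))))), s(cons(e, e)))  →  cons(cons(0, f(cons(e, cons(a, 0)), s(h(a)))), s(cons(e, e)))   [R3 at 1]
6. cons(cons(0, f(cons(e, cons(a, 0)), s(h(a)))), s(cons(e, e)))  →  cons(cons(0, f(cons(e, cons(a, 0)), s(s(a)))), s(cons(e, e)))   [R2 at 1.2.2.1]
7. cons(cons(0, f(cons(e, cons(a, 0)), s(s(a)))), s(cons(e, e)))  →  cons(cons(0, e), s(cons(e, e)))   [R5 at 1.2]

cons(cons(0, e), s(cons(e, e)))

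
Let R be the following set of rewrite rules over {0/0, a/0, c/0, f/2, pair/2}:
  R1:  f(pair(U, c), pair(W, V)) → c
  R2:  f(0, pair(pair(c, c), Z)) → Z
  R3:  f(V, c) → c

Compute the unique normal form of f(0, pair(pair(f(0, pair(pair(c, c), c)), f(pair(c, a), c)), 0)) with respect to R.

1. f(0, pair(pair(f(0, pair(pair(c, c), c)), f(pair(c, a), c)), 0))  →  f(0, pair(pair(c, f(pair(c, a), c)), 0))   [R2 at 2.1.1]
2. f(0, pair(pair(c, f(pair(c, a), c)), 0))  →  f(0, pair(pair(c, c), 0))   [R3 at 2.1.2]
3. f(0, pair(pair(c, c), 0))  →  0   [R2 at ε]

0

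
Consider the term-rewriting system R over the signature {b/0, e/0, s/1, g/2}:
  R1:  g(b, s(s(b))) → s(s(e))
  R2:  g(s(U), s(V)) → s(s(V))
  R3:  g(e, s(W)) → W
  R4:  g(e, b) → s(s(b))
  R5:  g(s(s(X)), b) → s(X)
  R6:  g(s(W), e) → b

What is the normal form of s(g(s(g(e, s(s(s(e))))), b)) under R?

1. s(g(s(g(e, s(s(s(e))))), b))  →  s(g(s(s(s(e))), b))   [R3 at 1.1.1]
2. s(g(s(s(s(e))), b))  →  s(s(s(e)))   [R5 at 1]

s(s(s(e)))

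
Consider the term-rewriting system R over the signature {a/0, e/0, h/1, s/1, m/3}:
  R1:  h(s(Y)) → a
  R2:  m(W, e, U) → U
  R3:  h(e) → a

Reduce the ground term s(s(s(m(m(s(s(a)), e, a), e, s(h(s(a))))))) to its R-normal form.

1. s(s(s(m(m(s(s(a)), e, a), e, s(h(s(a)))))))  →  s(s(s(s(h(s(a))))))   [R2 at 1.1.1]
2. s(s(s(s(h(s(a))))))  →  s(s(s(s(a))))   [R1 at 1.1.1.1]

s(s(s(s(a))))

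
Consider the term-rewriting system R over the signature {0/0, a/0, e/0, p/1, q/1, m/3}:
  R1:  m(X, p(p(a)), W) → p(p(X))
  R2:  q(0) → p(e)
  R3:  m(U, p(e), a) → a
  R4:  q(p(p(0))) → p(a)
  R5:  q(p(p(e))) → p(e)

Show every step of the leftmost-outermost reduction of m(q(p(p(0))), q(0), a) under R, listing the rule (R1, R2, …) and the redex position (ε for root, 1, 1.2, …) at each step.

1. m(q(p(p(0))), q(0), a)  →  m(p(a), q(0), a)   [R4 at 1]
2. m(p(a), q(0), a)  →  m(p(a), p(e), a)   [R2 at 2]
3. m(p(a), p(e), a)  →  a   [R3 at ε]

a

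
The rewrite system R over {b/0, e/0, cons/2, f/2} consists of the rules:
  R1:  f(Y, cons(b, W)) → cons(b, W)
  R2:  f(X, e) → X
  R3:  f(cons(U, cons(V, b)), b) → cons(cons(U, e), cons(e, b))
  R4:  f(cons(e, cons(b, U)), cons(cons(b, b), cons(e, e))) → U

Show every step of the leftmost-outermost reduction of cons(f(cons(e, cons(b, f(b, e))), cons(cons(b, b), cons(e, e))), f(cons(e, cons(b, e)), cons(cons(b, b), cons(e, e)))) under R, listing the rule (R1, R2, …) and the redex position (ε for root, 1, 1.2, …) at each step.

1. cons(f(cons(e, cons(b, f(b, e))), cons(cons(b, b), cons(e, e))), f(cons(e, cons(b, e)), cons(cons(b, b), cons(e, e))))  →  cons(f(b, e), f(cons(e, cons(b, e)), cons(cons(b, b), cons(e, e))))   [R4 at 1]
2. cons(f(b, e), f(cons(e, cons(b, e)), cons(cons(b, b), cons(e, e))))  →  cons(b, f(cons(e, cons(b, e)), cons(cons(b, b), cons(e, e))))   [R2 at 1]
3. cons(b, f(cons(e, cons(b, e)), cons(cons(b, b), cons(e, e))))  →  cons(b, e)   [R4 at 2]

cons(b, e)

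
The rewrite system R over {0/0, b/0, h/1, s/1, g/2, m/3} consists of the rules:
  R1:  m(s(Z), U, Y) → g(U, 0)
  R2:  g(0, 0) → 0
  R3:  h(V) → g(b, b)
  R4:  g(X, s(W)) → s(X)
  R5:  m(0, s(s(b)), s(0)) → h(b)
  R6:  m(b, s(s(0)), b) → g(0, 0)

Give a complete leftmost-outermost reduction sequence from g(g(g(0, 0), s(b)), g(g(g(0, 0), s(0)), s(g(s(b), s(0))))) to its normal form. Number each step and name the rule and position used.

s(s(0))

1. g(g(g(0, 0), s(b)), g(g(g(0, 0), s(0)), s(g(s(b), s(0)))))  →  g(s(g(0, 0)), g(g(g(0, 0), s(0)), s(g(s(b), s(0)))))   [R4 at 1]
2. g(s(g(0, 0)), g(g(g(0, 0), s(0)), s(g(s(b), s(0)))))  →  g(s(0), g(g(g(0, 0), s(0)), s(g(s(b), s(0)))))   [R2 at 1.1]
3. g(s(0), g(g(g(0, 0), s(0)), s(g(s(b), s(0)))))  →  g(s(0), s(g(g(0, 0), s(0))))   [R4 at 2]
4. g(s(0), s(g(g(0, 0), s(0))))  →  s(s(0))   [R4 at ε]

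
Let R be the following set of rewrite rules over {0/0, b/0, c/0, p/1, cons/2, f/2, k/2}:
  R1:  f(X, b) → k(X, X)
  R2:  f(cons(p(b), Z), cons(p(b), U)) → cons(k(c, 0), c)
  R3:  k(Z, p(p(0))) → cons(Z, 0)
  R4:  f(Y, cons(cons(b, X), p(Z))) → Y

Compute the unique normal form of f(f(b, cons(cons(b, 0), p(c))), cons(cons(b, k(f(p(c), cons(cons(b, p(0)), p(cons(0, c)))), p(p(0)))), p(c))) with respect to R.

b

1. f(f(b, cons(cons(b, 0), p(c))), cons(cons(b, k(f(p(c), cons(cons(b, p(0)), p(cons(0, c)))), p(p(0)))), p(c)))  →  f(b, cons(cons(b, 0), p(c)))   [R4 at ε]
2. f(b, cons(cons(b, 0), p(c)))  →  b   [R4 at ε]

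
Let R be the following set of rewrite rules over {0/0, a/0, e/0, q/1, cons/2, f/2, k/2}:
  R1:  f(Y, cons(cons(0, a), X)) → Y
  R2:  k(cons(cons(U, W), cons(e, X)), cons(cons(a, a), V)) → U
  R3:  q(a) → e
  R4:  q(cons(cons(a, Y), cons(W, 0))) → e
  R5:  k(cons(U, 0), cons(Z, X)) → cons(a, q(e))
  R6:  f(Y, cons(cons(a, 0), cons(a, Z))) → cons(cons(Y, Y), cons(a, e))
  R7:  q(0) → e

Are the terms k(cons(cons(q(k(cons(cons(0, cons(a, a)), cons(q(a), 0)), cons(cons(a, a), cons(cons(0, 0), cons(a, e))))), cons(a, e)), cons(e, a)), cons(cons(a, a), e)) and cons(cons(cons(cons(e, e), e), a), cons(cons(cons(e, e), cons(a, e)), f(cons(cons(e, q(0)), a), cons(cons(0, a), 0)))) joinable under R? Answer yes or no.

no — NF(t₁) = e, NF(t₂) = cons(cons(cons(cons(e, e), e), a), cons(cons(cons(e, e), cons(a, e)), cons(cons(e, e), a)))

Reduce t₁ = k(cons(cons(q(k(cons(cons(0, cons(a, a)), cons(q(a), 0)), cons(cons(a, a), cons(cons(0, 0), cons(a, e))))), cons(a, e)), cons(e, a)), cons(cons(a, a), e)):
1. k(cons(cons(q(k(cons(cons(0, cons(a, a)), cons(q(a), 0)), cons(cons(a, a), cons(cons(0, 0), cons(a, e))))), cons(a, e)), cons(e, a)), cons(cons(a, a), e))  →  q(k(cons(cons(0, cons(a, a)), cons(q(a), 0)), cons(cons(a, a), cons(cons(0, 0), cons(a, e)))))   [R2 at ε]
2. q(k(cons(cons(0, cons(a, a)), cons(q(a), 0)), cons(cons(a, a), cons(cons(0, 0), cons(a, e)))))  →  q(k(cons(cons(0, cons(a, a)), cons(e, 0)), cons(cons(a, a), cons(cons(0, 0), cons(a, e)))))   [R3 at 1.1.2.1]
3. q(k(cons(cons(0, cons(a, a)), cons(e, 0)), cons(cons(a, a), cons(cons(0, 0), cons(a, e)))))  →  q(0)   [R2 at 1]
4. q(0)  →  e   [R7 at ε]

Reduce t₂ = cons(cons(cons(cons(e, e), e), a), cons(cons(cons(e, e), cons(a, e)), f(cons(cons(e, q(0)), a), cons(cons(0, a), 0)))):
1. cons(cons(cons(cons(e, e), e), a), cons(cons(cons(e, e), cons(a, e)), f(cons(cons(e, q(0)), a), cons(cons(0, a), 0))))  →  cons(cons(cons(cons(e, e), e), a), cons(cons(cons(e, e), cons(a, e)), cons(cons(e, q(0)), a)))   [R1 at 2.2]
2. cons(cons(cons(cons(e, e), e), a), cons(cons(cons(e, e), cons(a, e)), cons(cons(e, q(0)), a)))  →  cons(cons(cons(cons(e, e), e), a), cons(cons(cons(e, e), cons(a, e)), cons(cons(e, e), a)))   [R7 at 2.2.1.2]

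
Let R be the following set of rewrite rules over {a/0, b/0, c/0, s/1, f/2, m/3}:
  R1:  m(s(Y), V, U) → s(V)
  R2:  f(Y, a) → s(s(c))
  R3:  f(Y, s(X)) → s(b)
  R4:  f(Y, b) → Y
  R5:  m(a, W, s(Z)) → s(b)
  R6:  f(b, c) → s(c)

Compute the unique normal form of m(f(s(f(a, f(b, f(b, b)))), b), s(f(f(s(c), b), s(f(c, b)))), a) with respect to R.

s(s(s(b)))

1. m(f(s(f(a, f(b, f(b, b)))), b), s(f(f(s(c), b), s(f(c, b)))), a)  →  m(s(f(a, f(b, f(b, b)))), s(f(f(s(c), b), s(f(c, b)))), a)   [R4 at 1]
2. m(s(f(a, f(b, f(b, b)))), s(f(f(s(c), b), s(f(c, b)))), a)  →  s(s(f(f(s(c), b), s(f(c, b)))))   [R1 at ε]
3. s(s(f(f(s(c), b), s(f(c, b)))))  →  s(s(s(b)))   [R3 at 1.1]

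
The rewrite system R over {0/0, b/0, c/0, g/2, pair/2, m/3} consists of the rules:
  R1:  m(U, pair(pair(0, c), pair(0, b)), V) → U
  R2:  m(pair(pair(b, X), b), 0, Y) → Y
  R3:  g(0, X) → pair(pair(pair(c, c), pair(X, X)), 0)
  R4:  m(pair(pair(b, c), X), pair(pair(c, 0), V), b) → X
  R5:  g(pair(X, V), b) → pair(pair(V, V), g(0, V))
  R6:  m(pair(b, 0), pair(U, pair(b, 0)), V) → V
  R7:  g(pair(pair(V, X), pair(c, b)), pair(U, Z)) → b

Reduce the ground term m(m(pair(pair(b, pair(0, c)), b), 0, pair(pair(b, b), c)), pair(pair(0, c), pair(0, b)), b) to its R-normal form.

pair(pair(b, b), c)

1. m(m(pair(pair(b, pair(0, c)), b), 0, pair(pair(b, b), c)), pair(pair(0, c), pair(0, b)), b)  →  m(pair(pair(b, pair(0, c)), b), 0, pair(pair(b, b), c))   [R1 at ε]
2. m(pair(pair(b, pair(0, c)), b), 0, pair(pair(b, b), c))  →  pair(pair(b, b), c)   [R2 at ε]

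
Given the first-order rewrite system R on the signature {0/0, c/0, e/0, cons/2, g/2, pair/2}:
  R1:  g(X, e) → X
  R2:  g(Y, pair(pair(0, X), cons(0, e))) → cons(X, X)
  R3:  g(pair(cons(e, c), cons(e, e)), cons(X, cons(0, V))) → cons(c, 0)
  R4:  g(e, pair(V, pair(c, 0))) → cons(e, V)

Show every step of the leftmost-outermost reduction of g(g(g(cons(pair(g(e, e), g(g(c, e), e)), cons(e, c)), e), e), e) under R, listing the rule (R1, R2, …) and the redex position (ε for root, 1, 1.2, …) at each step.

cons(pair(e, c), cons(e, c))

1. g(g(g(cons(pair(g(e, e), g(g(c, e), e)), cons(e, c)), e), e), e)  →  g(g(cons(pair(g(e, e), g(g(c, e), e)), cons(e, c)), e), e)   [R1 at ε]
2. g(g(cons(pair(g(e, e), g(g(c, e), e)), cons(e, c)), e), e)  →  g(cons(pair(g(e, e), g(g(c, e), e)), cons(e, c)), e)   [R1 at ε]
3. g(cons(pair(g(e, e), g(g(c, e), e)), cons(e, c)), e)  →  cons(pair(g(e, e), g(g(c, e), e)), cons(e, c))   [R1 at ε]
4. cons(pair(g(e, e), g(g(c, e), e)), cons(e, c))  →  cons(pair(e, g(g(c, e), e)), cons(e, c))   [R1 at 1.1]
5. cons(pair(e, g(g(c, e), e)), cons(e, c))  →  cons(pair(e, g(c, e)), cons(e, c))   [R1 at 1.2]
6. cons(pair(e, g(c, e)), cons(e, c))  →  cons(pair(e, c), cons(e, c))   [R1 at 1.2]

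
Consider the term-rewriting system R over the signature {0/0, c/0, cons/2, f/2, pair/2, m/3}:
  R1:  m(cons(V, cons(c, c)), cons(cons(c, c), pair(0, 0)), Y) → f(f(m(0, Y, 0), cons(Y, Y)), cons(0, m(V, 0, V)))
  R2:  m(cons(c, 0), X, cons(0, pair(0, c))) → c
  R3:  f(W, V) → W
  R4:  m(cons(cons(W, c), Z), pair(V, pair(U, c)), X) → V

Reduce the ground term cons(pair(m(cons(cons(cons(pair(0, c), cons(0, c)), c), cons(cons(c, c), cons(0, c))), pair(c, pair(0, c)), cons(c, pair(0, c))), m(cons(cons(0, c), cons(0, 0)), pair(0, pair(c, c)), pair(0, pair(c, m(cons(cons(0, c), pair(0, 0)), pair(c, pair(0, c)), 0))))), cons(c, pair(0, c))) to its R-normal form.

cons(pair(c, 0), cons(c, pair(0, c)))

1. cons(pair(m(cons(cons(cons(pair(0, c), cons(0, c)), c), cons(cons(c, c), cons(0, c))), pair(c, pair(0, c)), cons(c, pair(0, c))), m(cons(cons(0, c), cons(0, 0)), pair(0, pair(c, c)), pair(0, pair(c, m(cons(cons(0, c), pair(0, 0)), pair(c, pair(0, c)), 0))))), cons(c, pair(0, c)))  →  cons(pair(c, m(cons(cons(0, c), cons(0, 0)), pair(0, pair(c, c)), pair(0, pair(c, m(cons(cons(0, c), pair(0, 0)), pair(c, pair(0, c)), 0))))), cons(c, pair(0, c)))   [R4 at 1.1]
2. cons(pair(c, m(cons(cons(0, c), cons(0, 0)), pair(0, pair(c, c)), pair(0, pair(c, m(cons(cons(0, c), pair(0, 0)), pair(c, pair(0, c)), 0))))), cons(c, pair(0, c)))  →  cons(pair(c, 0), cons(c, pair(0, c)))   [R4 at 1.2]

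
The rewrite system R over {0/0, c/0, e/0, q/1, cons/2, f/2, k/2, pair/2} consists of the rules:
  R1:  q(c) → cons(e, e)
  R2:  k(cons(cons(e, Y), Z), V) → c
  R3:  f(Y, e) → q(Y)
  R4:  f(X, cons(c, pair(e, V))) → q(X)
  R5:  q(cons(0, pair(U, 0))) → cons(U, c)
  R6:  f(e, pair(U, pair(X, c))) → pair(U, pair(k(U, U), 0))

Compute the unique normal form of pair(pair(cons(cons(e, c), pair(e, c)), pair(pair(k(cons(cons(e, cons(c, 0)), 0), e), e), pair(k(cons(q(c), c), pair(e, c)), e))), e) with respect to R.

1. pair(pair(cons(cons(e, c), pair(e, c)), pair(pair(k(cons(cons(e, cons(c, 0)), 0), e), e), pair(k(cons(q(c), c), pair(e, c)), e))), e)  →  pair(pair(cons(cons(e, c), pair(e, c)), pair(pair(c, e), pair(k(cons(q(c), c), pair(e, c)), e))), e)   [R2 at 1.2.1.1]
2. pair(pair(cons(cons(e, c), pair(e, c)), pair(pair(c, e), pair(k(cons(q(c), c), pair(e, c)), e))), e)  →  pair(pair(cons(cons(e, c), pair(e, c)), pair(pair(c, e), pair(k(cons(cons(e, e), c), pair(e, c)), e))), e)   [R1 at 1.2.2.1.1.1]
3. pair(pair(cons(cons(e, c), pair(e, c)), pair(pair(c, e), pair(k(cons(cons(e, e), c), pair(e, c)), e))), e)  →  pair(pair(cons(cons(e, c), pair(e, c)), pair(pair(c, e), pair(c, e))), e)   [R2 at 1.2.2.1]

pair(pair(cons(cons(e, c), pair(e, c)), pair(pair(c, e), pair(c, e))), e)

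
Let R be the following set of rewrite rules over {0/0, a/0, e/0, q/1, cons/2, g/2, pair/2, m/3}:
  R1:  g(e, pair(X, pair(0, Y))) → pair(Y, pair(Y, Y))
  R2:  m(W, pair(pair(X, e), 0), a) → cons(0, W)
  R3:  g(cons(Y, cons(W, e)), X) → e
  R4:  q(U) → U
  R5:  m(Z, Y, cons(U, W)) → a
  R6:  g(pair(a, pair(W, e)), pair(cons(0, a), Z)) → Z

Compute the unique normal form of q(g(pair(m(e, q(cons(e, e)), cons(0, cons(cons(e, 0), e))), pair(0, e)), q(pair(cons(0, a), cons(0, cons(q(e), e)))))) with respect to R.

cons(0, cons(e, e))

1. q(g(pair(m(e, q(cons(e, e)), cons(0, cons(cons(e, 0), e))), pair(0, e)), q(pair(cons(0, a), cons(0, cons(q(e), e))))))  →  g(pair(m(e, q(cons(e, e)), cons(0, cons(cons(e, 0), e))), pair(0, e)), q(pair(cons(0, a), cons(0, cons(q(e), e)))))   [R4 at ε]
2. g(pair(m(e, q(cons(e, e)), cons(0, cons(cons(e, 0), e))), pair(0, e)), q(pair(cons(0, a), cons(0, cons(q(e), e)))))  →  g(pair(a, pair(0, e)), q(pair(cons(0, a), cons(0, cons(q(e), e)))))   [R5 at 1.1]
3. g(pair(a, pair(0, e)), q(pair(cons(0, a), cons(0, cons(q(e), e)))))  →  g(pair(a, pair(0, e)), pair(cons(0, a), cons(0, cons(q(e), e))))   [R4 at 2]
4. g(pair(a, pair(0, e)), pair(cons(0, a), cons(0, cons(q(e), e))))  →  cons(0, cons(q(e), e))   [R6 at ε]
5. cons(0, cons(q(e), e))  →  cons(0, cons(e, e))   [R4 at 2.1]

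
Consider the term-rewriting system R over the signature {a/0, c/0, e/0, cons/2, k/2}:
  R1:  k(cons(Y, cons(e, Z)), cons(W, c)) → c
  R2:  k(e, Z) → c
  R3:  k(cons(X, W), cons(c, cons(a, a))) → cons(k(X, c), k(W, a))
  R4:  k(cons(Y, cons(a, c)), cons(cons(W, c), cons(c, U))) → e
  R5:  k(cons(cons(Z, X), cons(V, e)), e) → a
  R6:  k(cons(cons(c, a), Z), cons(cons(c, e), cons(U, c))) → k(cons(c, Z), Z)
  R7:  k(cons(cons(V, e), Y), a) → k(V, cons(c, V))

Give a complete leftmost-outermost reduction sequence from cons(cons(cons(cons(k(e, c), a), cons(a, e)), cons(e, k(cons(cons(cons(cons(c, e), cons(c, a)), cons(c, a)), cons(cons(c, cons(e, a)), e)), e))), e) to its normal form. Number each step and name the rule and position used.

1. cons(cons(cons(cons(k(e, c), a), cons(a, e)), cons(e, k(cons(cons(cons(cons(c, e), cons(c, a)), cons(c, a)), cons(cons(c, cons(e, a)), e)), e))), e)  →  cons(cons(cons(cons(c, a), cons(a, e)), cons(e, k(cons(cons(cons(cons(c, e), cons(c, a)), cons(c, a)), cons(cons(c, cons(e, a)), e)), e))), e)   [R2 at 1.1.1.1]
2. cons(cons(cons(cons(c, a), cons(a, e)), cons(e, k(cons(cons(cons(cons(c, e), cons(c, a)), cons(c, a)), cons(cons(c, cons(e, a)), e)), e))), e)  →  cons(cons(cons(cons(c, a), cons(a, e)), cons(e, a)), e)   [R5 at 1.2.2]

cons(cons(cons(cons(c, a), cons(a, e)), cons(e, a)), e)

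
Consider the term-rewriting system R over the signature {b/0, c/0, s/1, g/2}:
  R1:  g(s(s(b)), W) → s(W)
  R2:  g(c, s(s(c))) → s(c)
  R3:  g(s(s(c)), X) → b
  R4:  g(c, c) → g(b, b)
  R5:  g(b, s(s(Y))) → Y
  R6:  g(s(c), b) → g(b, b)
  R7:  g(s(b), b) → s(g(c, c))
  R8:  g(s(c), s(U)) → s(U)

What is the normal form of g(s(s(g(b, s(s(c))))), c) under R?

1. g(s(s(g(b, s(s(c))))), c)  →  g(s(s(c)), c)   [R5 at 1.1.1]
2. g(s(s(c)), c)  →  b   [R3 at ε]

b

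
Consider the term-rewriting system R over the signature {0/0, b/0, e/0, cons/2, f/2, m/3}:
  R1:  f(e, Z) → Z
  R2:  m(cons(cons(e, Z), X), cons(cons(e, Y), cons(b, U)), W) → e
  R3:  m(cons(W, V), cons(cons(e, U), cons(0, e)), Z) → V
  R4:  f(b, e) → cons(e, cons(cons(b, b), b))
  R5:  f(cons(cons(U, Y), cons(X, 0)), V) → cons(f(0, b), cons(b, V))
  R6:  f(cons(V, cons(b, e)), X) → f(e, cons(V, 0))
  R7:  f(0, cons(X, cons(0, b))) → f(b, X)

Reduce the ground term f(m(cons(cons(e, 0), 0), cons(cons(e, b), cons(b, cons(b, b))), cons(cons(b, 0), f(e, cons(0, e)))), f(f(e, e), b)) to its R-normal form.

b

1. f(m(cons(cons(e, 0), 0), cons(cons(e, b), cons(b, cons(b, b))), cons(cons(b, 0), f(e, cons(0, e)))), f(f(e, e), b))  →  f(e, f(f(e, e), b))   [R2 at 1]
2. f(e, f(f(e, e), b))  →  f(f(e, e), b)   [R1 at ε]
3. f(f(e, e), b)  →  f(e, b)   [R1 at 1]
4. f(e, b)  →  b   [R1 at ε]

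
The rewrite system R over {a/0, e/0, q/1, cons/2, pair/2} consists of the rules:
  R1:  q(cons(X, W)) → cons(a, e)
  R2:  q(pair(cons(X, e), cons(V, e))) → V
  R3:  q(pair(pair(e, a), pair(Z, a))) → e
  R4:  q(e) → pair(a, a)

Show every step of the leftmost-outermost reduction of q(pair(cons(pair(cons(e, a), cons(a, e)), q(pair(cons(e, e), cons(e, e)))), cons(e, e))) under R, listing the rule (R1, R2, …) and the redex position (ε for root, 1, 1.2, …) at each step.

e

1. q(pair(cons(pair(cons(e, a), cons(a, e)), q(pair(cons(e, e), cons(e, e)))), cons(e, e)))  →  q(pair(cons(pair(cons(e, a), cons(a, e)), e), cons(e, e)))   [R2 at 1.1.2]
2. q(pair(cons(pair(cons(e, a), cons(a, e)), e), cons(e, e)))  →  e   [R2 at ε]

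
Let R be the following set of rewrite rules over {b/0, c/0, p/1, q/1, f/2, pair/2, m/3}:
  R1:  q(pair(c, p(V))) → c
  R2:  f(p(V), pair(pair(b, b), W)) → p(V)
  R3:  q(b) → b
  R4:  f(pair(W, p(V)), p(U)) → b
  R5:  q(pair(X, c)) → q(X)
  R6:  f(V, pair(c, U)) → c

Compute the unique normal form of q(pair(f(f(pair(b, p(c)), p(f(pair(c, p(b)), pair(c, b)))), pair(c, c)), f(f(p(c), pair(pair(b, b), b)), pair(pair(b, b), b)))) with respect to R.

1. q(pair(f(f(pair(b, p(c)), p(f(pair(c, p(b)), pair(c, b)))), pair(c, c)), f(f(p(c), pair(pair(b, b), b)), pair(pair(b, b), b))))  →  q(pair(c, f(f(p(c), pair(pair(b, b), b)), pair(pair(b, b), b))))   [R6 at 1.1]
2. q(pair(c, f(f(p(c), pair(pair(b, b), b)), pair(pair(b, b), b))))  →  q(pair(c, f(p(c), pair(pair(b, b), b))))   [R2 at 1.2.1]
3. q(pair(c, f(p(c), pair(pair(b, b), b))))  →  q(pair(c, p(c)))   [R2 at 1.2]
4. q(pair(c, p(c)))  →  c   [R1 at ε]

c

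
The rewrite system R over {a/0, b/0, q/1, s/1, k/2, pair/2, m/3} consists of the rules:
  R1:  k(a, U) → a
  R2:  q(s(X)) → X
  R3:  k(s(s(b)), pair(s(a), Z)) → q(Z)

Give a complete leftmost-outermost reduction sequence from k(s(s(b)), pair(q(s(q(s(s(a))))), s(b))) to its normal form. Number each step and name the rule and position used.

b

1. k(s(s(b)), pair(q(s(q(s(s(a))))), s(b)))  →  k(s(s(b)), pair(q(s(s(a))), s(b)))   [R2 at 2.1]
2. k(s(s(b)), pair(q(s(s(a))), s(b)))  →  k(s(s(b)), pair(s(a), s(b)))   [R2 at 2.1]
3. k(s(s(b)), pair(s(a), s(b)))  →  q(s(b))   [R3 at ε]
4. q(s(b))  →  b   [R2 at ε]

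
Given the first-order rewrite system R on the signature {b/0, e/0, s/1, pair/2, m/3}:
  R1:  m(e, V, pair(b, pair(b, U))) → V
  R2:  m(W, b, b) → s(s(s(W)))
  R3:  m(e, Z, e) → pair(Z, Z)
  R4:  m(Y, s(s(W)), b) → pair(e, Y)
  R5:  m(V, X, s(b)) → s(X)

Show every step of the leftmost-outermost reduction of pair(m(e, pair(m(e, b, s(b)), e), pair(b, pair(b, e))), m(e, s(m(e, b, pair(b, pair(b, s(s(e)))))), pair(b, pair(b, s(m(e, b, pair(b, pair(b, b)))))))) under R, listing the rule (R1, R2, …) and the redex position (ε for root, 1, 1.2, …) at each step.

pair(pair(s(b), e), s(b))

1. pair(m(e, pair(m(e, b, s(b)), e), pair(b, pair(b, e))), m(e, s(m(e, b, pair(b, pair(b, s(s(e)))))), pair(b, pair(b, s(m(e, b, pair(b, pair(b, b))))))))  →  pair(pair(m(e, b, s(b)), e), m(e, s(m(e, b, pair(b, pair(b, s(s(e)))))), pair(b, pair(b, s(m(e, b, pair(b, pair(b, b))))))))   [R1 at 1]
2. pair(pair(m(e, b, s(b)), e), m(e, s(m(e, b, pair(b, pair(b, s(s(e)))))), pair(b, pair(b, s(m(e, b, pair(b, pair(b, b))))))))  →  pair(pair(s(b), e), m(e, s(m(e, b, pair(b, pair(b, s(s(e)))))), pair(b, pair(b, s(m(e, b, pair(b, pair(b, b))))))))   [R5 at 1.1]
3. pair(pair(s(b), e), m(e, s(m(e, b, pair(b, pair(b, s(s(e)))))), pair(b, pair(b, s(m(e, b, pair(b, pair(b, b))))))))  →  pair(pair(s(b), e), s(m(e, b, pair(b, pair(b, s(s(e)))))))   [R1 at 2]
4. pair(pair(s(b), e), s(m(e, b, pair(b, pair(b, s(s(e)))))))  →  pair(pair(s(b), e), s(b))   [R1 at 2.1]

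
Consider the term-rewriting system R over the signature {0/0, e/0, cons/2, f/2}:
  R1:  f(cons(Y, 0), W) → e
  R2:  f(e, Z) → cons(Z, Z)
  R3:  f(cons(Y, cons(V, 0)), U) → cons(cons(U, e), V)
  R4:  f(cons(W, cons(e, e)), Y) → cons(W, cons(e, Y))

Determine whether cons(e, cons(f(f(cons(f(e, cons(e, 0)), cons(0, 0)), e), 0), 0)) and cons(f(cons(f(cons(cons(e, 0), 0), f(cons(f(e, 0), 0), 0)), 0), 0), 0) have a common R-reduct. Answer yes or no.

Reduce t₁ = cons(e, cons(f(f(cons(f(e, cons(e, 0)), cons(0, 0)), e), 0), 0)):
1. cons(e, cons(f(f(cons(f(e, cons(e, 0)), cons(0, 0)), e), 0), 0))  →  cons(e, cons(f(cons(cons(e, e), 0), 0), 0))   [R3 at 2.1.1]
2. cons(e, cons(f(cons(cons(e, e), 0), 0), 0))  →  cons(e, cons(e, 0))   [R1 at 2.1]

Reduce t₂ = cons(f(cons(f(cons(cons(e, 0), 0), f(cons(f(e, 0), 0), 0)), 0), 0), 0):
1. cons(f(cons(f(cons(cons(e, 0), 0), f(cons(f(e, 0), 0), 0)), 0), 0), 0)  →  cons(e, 0)   [R1 at 1]

no — NF(t₁) = cons(e, cons(e, 0)), NF(t₂) = cons(e, 0)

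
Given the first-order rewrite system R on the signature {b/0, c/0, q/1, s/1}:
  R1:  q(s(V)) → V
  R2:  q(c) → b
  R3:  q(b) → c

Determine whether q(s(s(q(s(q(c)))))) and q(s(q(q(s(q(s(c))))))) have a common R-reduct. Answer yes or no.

no — NF(t₁) = s(b), NF(t₂) = b

Reduce t₁ = q(s(s(q(s(q(c)))))):
1. q(s(s(q(s(q(c))))))  →  s(q(s(q(c))))   [R1 at ε]
2. s(q(s(q(c))))  →  s(q(c))   [R1 at 1]
3. s(q(c))  →  s(b)   [R2 at 1]

Reduce t₂ = q(s(q(q(s(q(s(c))))))):
1. q(s(q(q(s(q(s(c)))))))  →  q(q(s(q(s(c)))))   [R1 at ε]
2. q(q(s(q(s(c)))))  →  q(q(s(c)))   [R1 at 1]
3. q(q(s(c)))  →  q(c)   [R1 at 1]
4. q(c)  →  b   [R2 at ε]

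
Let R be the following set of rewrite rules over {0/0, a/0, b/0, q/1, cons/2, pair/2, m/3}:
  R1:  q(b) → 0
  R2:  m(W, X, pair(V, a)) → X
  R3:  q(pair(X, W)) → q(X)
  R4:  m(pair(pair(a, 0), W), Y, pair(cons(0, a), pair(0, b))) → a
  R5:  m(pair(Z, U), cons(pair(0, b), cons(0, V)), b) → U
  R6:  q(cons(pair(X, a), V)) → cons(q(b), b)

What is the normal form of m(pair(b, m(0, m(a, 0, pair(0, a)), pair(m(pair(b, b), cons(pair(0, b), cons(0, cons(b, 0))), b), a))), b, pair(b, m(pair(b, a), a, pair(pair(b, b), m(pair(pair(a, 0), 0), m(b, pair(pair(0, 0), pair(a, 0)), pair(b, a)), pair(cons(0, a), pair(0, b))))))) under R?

1. m(pair(b, m(0, m(a, 0, pair(0, a)), pair(m(pair(b, b), cons(pair(0, b), cons(0, cons(b, 0))), b), a))), b, pair(b, m(pair(b, a), a, pair(pair(b, b), m(pair(pair(a, 0), 0), m(b, pair(pair(0, 0), pair(a, 0)), pair(b, a)), pair(cons(0, a), pair(0, b)))))))  →  m(pair(b, m(a, 0, pair(0, a))), b, pair(b, m(pair(b, a), a, pair(pair(b, b), m(pair(pair(a, 0), 0), m(b, pair(pair(0, 0), pair(a, 0)), pair(b, a)), pair(cons(0, a), pair(0, b)))))))   [R2 at 1.2]
2. m(pair(b, m(a, 0, pair(0, a))), b, pair(b, m(pair(b, a), a, pair(pair(b, b), m(pair(pair(a, 0), 0), m(b, pair(pair(0, 0), pair(a, 0)), pair(b, a)), pair(cons(0, a), pair(0, b)))))))  →  m(pair(b, 0), b, pair(b, m(pair(b, a), a, pair(pair(b, b), m(pair(pair(a, 0), 0), m(b, pair(pair(0, 0), pair(a, 0)), pair(b, a)), pair(cons(0, a), pair(0, b)))))))   [R2 at 1.2]
3. m(pair(b, 0), b, pair(b, m(pair(b, a), a, pair(pair(b, b), m(pair(pair(a, 0), 0), m(b, pair(pair(0, 0), pair(a, 0)), pair(b, a)), pair(cons(0, a), pair(0, b)))))))  →  m(pair(b, 0), b, pair(b, m(pair(b, a), a, pair(pair(b, b), a))))   [R4 at 3.2.3.2]
4. m(pair(b, 0), b, pair(b, m(pair(b, a), a, pair(pair(b, b), a))))  →  m(pair(b, 0), b, pair(b, a))   [R2 at 3.2]
5. m(pair(b, 0), b, pair(b, a))  →  b   [R2 at ε]

b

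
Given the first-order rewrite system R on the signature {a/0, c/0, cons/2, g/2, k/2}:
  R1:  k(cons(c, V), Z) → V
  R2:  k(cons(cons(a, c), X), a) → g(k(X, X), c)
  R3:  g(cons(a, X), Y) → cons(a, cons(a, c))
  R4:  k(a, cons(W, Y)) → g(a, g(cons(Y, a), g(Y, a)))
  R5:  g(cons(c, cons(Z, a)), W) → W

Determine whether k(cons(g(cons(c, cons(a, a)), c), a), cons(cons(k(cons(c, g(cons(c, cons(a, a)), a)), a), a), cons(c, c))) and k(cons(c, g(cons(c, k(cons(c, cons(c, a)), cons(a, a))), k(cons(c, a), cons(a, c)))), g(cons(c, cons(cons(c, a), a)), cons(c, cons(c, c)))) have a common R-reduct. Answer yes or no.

Reduce t₁ = k(cons(g(cons(c, cons(a, a)), c), a), cons(cons(k(cons(c, g(cons(c, cons(a, a)), a)), a), a), cons(c, c))):
1. k(cons(g(cons(c, cons(a, a)), c), a), cons(cons(k(cons(c, g(cons(c, cons(a, a)), a)), a), a), cons(c, c)))  →  k(cons(c, a), cons(cons(k(cons(c, g(cons(c, cons(a, a)), a)), a), a), cons(c, c)))   [R5 at 1.1]
2. k(cons(c, a), cons(cons(k(cons(c, g(cons(c, cons(a, a)), a)), a), a), cons(c, c)))  →  a   [R1 at ε]

Reduce t₂ = k(cons(c, g(cons(c, k(cons(c, cons(c, a)), cons(a, a))), k(cons(c, a), cons(a, c)))), g(cons(c, cons(cons(c, a), a)), cons(c, cons(c, c)))):
1. k(cons(c, g(cons(c, k(cons(c, cons(c, a)), cons(a, a))), k(cons(c, a), cons(a, c)))), g(cons(c, cons(cons(c, a), a)), cons(c, cons(c, c))))  →  g(cons(c, k(cons(c, cons(c, a)), cons(a, a))), k(cons(c, a), cons(a, c)))   [R1 at ε]
2. g(cons(c, k(cons(c, cons(c, a)), cons(a, a))), k(cons(c, a), cons(a, c)))  →  g(cons(c, cons(c, a)), k(cons(c, a), cons(a, c)))   [R1 at 1.2]
3. g(cons(c, cons(c, a)), k(cons(c, a), cons(a, c)))  →  k(cons(c, a), cons(a, c))   [R5 at ε]
4. k(cons(c, a), cons(a, c))  →  a   [R1 at ε]

yes — NF(t₁) = a, NF(t₂) = a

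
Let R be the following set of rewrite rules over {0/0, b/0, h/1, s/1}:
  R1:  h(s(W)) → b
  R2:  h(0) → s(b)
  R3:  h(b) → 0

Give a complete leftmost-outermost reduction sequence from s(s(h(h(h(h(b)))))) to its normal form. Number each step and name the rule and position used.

s(s(0))

1. s(s(h(h(h(h(b))))))  →  s(s(h(h(h(0)))))   [R3 at 1.1.1.1.1]
2. s(s(h(h(h(0)))))  →  s(s(h(h(s(b)))))   [R2 at 1.1.1.1]
3. s(s(h(h(s(b)))))  →  s(s(h(b)))   [R1 at 1.1.1]
4. s(s(h(b)))  →  s(s(0))   [R3 at 1.1]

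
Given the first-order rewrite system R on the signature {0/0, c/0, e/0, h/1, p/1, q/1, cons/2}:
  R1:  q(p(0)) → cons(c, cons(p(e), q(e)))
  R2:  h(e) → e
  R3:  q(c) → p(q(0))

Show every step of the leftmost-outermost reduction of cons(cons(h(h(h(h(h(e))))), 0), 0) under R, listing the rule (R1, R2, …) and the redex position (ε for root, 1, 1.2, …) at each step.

cons(cons(e, 0), 0)

1. cons(cons(h(h(h(h(h(e))))), 0), 0)  →  cons(cons(h(h(h(h(e)))), 0), 0)   [R2 at 1.1.1.1.1.1]
2. cons(cons(h(h(h(h(e)))), 0), 0)  →  cons(cons(h(h(h(e))), 0), 0)   [R2 at 1.1.1.1.1]
3. cons(cons(h(h(h(e))), 0), 0)  →  cons(cons(h(h(e)), 0), 0)   [R2 at 1.1.1.1]
4. cons(cons(h(h(e)), 0), 0)  →  cons(cons(h(e), 0), 0)   [R2 at 1.1.1]
5. cons(cons(h(e), 0), 0)  →  cons(cons(e, 0), 0)   [R2 at 1.1]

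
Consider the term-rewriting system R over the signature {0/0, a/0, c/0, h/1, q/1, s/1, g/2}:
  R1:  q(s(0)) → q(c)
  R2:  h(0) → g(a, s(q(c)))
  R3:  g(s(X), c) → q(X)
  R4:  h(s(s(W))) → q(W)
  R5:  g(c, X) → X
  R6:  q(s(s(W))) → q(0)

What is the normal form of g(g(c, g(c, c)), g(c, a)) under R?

a

1. g(g(c, g(c, c)), g(c, a))  →  g(g(c, c), g(c, a))   [R5 at 1]
2. g(g(c, c), g(c, a))  →  g(c, g(c, a))   [R5 at 1]
3. g(c, g(c, a))  →  g(c, a)   [R5 at ε]
4. g(c, a)  →  a   [R5 at ε]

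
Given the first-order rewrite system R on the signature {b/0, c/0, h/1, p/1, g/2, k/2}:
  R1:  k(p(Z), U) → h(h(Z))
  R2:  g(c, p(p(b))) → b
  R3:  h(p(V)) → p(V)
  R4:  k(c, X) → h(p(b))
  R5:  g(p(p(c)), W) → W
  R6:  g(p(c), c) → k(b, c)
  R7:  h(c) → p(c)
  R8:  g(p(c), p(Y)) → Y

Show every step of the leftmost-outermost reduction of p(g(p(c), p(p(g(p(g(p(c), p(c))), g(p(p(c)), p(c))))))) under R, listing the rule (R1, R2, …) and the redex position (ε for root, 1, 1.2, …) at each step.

1. p(g(p(c), p(p(g(p(g(p(c), p(c))), g(p(p(c)), p(c)))))))  →  p(p(g(p(g(p(c), p(c))), g(p(p(c)), p(c)))))   [R8 at 1]
2. p(p(g(p(g(p(c), p(c))), g(p(p(c)), p(c)))))  →  p(p(g(p(c), g(p(p(c)), p(c)))))   [R8 at 1.1.1.1]
3. p(p(g(p(c), g(p(p(c)), p(c)))))  →  p(p(g(p(c), p(c))))   [R5 at 1.1.2]
4. p(p(g(p(c), p(c))))  →  p(p(c))   [R8 at 1.1]

p(p(c))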